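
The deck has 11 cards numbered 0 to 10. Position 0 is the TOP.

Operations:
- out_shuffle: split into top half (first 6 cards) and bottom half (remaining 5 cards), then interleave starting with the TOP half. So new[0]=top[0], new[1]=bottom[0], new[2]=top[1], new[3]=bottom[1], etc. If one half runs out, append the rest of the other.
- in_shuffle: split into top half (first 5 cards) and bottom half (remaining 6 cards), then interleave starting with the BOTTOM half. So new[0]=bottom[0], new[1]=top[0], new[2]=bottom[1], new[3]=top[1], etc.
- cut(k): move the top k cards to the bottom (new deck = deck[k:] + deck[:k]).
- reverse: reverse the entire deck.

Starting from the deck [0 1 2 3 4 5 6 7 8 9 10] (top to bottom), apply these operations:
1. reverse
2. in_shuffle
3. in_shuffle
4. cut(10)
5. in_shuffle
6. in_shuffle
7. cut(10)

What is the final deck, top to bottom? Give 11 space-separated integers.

Answer: 3 5 7 9 0 2 4 6 8 10 1

Derivation:
After op 1 (reverse): [10 9 8 7 6 5 4 3 2 1 0]
After op 2 (in_shuffle): [5 10 4 9 3 8 2 7 1 6 0]
After op 3 (in_shuffle): [8 5 2 10 7 4 1 9 6 3 0]
After op 4 (cut(10)): [0 8 5 2 10 7 4 1 9 6 3]
After op 5 (in_shuffle): [7 0 4 8 1 5 9 2 6 10 3]
After op 6 (in_shuffle): [5 7 9 0 2 4 6 8 10 1 3]
After op 7 (cut(10)): [3 5 7 9 0 2 4 6 8 10 1]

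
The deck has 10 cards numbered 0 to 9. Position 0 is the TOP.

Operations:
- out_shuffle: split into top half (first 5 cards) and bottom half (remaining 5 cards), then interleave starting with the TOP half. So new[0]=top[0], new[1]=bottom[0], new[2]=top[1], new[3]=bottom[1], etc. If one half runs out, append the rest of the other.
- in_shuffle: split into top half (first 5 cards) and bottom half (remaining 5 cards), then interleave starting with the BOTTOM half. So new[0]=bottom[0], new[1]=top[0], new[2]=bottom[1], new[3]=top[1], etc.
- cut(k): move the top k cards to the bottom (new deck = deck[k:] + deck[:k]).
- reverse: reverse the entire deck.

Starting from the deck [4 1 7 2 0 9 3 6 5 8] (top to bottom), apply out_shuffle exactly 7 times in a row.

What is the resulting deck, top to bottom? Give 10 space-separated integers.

Answer: 4 9 1 3 7 6 2 5 0 8

Derivation:
After op 1 (out_shuffle): [4 9 1 3 7 6 2 5 0 8]
After op 2 (out_shuffle): [4 6 9 2 1 5 3 0 7 8]
After op 3 (out_shuffle): [4 5 6 3 9 0 2 7 1 8]
After op 4 (out_shuffle): [4 0 5 2 6 7 3 1 9 8]
After op 5 (out_shuffle): [4 7 0 3 5 1 2 9 6 8]
After op 6 (out_shuffle): [4 1 7 2 0 9 3 6 5 8]
After op 7 (out_shuffle): [4 9 1 3 7 6 2 5 0 8]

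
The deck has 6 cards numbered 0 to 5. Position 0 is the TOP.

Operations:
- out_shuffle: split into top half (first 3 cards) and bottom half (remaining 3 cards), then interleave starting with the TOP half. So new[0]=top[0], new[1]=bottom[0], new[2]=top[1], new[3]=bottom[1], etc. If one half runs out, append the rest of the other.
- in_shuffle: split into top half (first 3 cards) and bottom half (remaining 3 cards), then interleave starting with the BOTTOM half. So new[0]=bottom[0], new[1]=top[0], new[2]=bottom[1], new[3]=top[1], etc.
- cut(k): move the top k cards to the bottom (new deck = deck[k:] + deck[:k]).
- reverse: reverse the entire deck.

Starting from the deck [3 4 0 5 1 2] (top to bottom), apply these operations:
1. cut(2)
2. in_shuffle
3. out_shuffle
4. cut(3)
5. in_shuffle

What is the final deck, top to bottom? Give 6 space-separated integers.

After op 1 (cut(2)): [0 5 1 2 3 4]
After op 2 (in_shuffle): [2 0 3 5 4 1]
After op 3 (out_shuffle): [2 5 0 4 3 1]
After op 4 (cut(3)): [4 3 1 2 5 0]
After op 5 (in_shuffle): [2 4 5 3 0 1]

Answer: 2 4 5 3 0 1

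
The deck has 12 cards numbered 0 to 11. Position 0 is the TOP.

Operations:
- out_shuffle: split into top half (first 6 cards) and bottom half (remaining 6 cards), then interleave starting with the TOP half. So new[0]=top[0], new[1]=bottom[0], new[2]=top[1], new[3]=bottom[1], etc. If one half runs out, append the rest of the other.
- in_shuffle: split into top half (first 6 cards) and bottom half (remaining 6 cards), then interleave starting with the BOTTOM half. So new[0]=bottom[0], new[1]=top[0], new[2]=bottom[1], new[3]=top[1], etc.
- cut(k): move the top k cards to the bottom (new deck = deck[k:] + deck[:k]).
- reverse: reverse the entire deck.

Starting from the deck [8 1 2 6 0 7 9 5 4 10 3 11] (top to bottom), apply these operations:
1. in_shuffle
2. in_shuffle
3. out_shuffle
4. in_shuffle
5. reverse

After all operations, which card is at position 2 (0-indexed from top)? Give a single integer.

Answer: 6

Derivation:
After op 1 (in_shuffle): [9 8 5 1 4 2 10 6 3 0 11 7]
After op 2 (in_shuffle): [10 9 6 8 3 5 0 1 11 4 7 2]
After op 3 (out_shuffle): [10 0 9 1 6 11 8 4 3 7 5 2]
After op 4 (in_shuffle): [8 10 4 0 3 9 7 1 5 6 2 11]
After op 5 (reverse): [11 2 6 5 1 7 9 3 0 4 10 8]
Position 2: card 6.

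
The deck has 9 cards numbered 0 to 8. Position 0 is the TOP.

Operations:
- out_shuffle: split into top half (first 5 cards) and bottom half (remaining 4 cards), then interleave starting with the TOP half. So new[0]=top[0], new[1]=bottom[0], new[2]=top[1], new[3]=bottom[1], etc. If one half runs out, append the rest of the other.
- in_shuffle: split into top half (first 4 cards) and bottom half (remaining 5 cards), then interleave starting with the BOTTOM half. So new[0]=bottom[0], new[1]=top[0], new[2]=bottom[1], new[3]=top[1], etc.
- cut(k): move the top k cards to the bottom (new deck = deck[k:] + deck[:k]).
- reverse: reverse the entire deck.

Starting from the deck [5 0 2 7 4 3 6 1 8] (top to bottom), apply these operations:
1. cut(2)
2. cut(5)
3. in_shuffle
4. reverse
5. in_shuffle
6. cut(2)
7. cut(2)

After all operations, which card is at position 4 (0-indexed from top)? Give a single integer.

Answer: 2

Derivation:
After op 1 (cut(2)): [2 7 4 3 6 1 8 5 0]
After op 2 (cut(5)): [1 8 5 0 2 7 4 3 6]
After op 3 (in_shuffle): [2 1 7 8 4 5 3 0 6]
After op 4 (reverse): [6 0 3 5 4 8 7 1 2]
After op 5 (in_shuffle): [4 6 8 0 7 3 1 5 2]
After op 6 (cut(2)): [8 0 7 3 1 5 2 4 6]
After op 7 (cut(2)): [7 3 1 5 2 4 6 8 0]
Position 4: card 2.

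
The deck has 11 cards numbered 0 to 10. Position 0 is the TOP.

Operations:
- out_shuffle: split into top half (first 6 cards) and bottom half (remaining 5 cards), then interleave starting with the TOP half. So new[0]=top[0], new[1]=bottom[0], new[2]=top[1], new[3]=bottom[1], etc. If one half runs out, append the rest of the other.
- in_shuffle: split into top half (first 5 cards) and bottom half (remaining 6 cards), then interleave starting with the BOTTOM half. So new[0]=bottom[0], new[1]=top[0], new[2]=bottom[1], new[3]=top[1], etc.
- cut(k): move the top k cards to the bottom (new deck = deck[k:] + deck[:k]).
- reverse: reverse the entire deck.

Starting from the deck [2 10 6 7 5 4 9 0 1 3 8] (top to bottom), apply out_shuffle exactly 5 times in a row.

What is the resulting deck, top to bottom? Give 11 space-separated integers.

Answer: 2 8 3 1 0 9 4 5 7 6 10

Derivation:
After op 1 (out_shuffle): [2 9 10 0 6 1 7 3 5 8 4]
After op 2 (out_shuffle): [2 7 9 3 10 5 0 8 6 4 1]
After op 3 (out_shuffle): [2 0 7 8 9 6 3 4 10 1 5]
After op 4 (out_shuffle): [2 3 0 4 7 10 8 1 9 5 6]
After op 5 (out_shuffle): [2 8 3 1 0 9 4 5 7 6 10]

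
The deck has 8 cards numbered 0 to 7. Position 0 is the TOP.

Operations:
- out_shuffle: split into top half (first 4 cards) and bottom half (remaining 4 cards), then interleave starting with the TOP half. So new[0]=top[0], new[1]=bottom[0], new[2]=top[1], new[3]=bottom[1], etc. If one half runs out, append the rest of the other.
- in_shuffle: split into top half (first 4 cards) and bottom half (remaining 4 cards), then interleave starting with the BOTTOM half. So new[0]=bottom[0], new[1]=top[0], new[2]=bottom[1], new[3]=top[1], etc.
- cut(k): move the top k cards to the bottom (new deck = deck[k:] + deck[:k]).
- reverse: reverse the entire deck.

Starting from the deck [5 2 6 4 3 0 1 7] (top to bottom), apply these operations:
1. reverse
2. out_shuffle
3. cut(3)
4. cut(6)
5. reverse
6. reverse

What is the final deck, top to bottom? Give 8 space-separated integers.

Answer: 4 1 6 0 2 3 5 7

Derivation:
After op 1 (reverse): [7 1 0 3 4 6 2 5]
After op 2 (out_shuffle): [7 4 1 6 0 2 3 5]
After op 3 (cut(3)): [6 0 2 3 5 7 4 1]
After op 4 (cut(6)): [4 1 6 0 2 3 5 7]
After op 5 (reverse): [7 5 3 2 0 6 1 4]
After op 6 (reverse): [4 1 6 0 2 3 5 7]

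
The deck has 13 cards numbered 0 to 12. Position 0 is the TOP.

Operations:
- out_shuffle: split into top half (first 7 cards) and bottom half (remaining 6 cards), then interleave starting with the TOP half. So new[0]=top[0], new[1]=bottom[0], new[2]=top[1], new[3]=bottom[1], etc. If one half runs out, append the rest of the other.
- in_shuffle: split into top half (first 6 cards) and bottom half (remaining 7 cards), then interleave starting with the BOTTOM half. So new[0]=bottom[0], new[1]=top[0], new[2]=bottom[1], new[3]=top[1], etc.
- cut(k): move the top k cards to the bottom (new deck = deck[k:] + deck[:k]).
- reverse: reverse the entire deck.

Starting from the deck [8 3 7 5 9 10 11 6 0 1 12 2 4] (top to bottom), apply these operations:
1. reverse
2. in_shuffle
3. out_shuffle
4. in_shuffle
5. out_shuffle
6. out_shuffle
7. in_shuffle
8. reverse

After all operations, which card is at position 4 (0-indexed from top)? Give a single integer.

After op 1 (reverse): [4 2 12 1 0 6 11 10 9 5 7 3 8]
After op 2 (in_shuffle): [11 4 10 2 9 12 5 1 7 0 3 6 8]
After op 3 (out_shuffle): [11 1 4 7 10 0 2 3 9 6 12 8 5]
After op 4 (in_shuffle): [2 11 3 1 9 4 6 7 12 10 8 0 5]
After op 5 (out_shuffle): [2 7 11 12 3 10 1 8 9 0 4 5 6]
After op 6 (out_shuffle): [2 8 7 9 11 0 12 4 3 5 10 6 1]
After op 7 (in_shuffle): [12 2 4 8 3 7 5 9 10 11 6 0 1]
After op 8 (reverse): [1 0 6 11 10 9 5 7 3 8 4 2 12]
Position 4: card 10.

Answer: 10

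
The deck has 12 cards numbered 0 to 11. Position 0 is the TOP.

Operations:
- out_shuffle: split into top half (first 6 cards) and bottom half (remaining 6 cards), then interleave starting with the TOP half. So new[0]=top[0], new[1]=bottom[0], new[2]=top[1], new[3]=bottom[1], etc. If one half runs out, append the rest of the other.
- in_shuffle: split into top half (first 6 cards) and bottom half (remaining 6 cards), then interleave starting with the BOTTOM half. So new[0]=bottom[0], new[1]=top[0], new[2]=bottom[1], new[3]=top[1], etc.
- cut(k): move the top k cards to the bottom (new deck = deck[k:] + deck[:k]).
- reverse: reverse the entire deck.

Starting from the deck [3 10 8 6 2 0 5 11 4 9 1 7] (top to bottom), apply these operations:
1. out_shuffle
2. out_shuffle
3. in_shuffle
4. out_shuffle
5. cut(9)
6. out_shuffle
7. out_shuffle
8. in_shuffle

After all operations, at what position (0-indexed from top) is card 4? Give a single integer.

Answer: 8

Derivation:
After op 1 (out_shuffle): [3 5 10 11 8 4 6 9 2 1 0 7]
After op 2 (out_shuffle): [3 6 5 9 10 2 11 1 8 0 4 7]
After op 3 (in_shuffle): [11 3 1 6 8 5 0 9 4 10 7 2]
After op 4 (out_shuffle): [11 0 3 9 1 4 6 10 8 7 5 2]
After op 5 (cut(9)): [7 5 2 11 0 3 9 1 4 6 10 8]
After op 6 (out_shuffle): [7 9 5 1 2 4 11 6 0 10 3 8]
After op 7 (out_shuffle): [7 11 9 6 5 0 1 10 2 3 4 8]
After op 8 (in_shuffle): [1 7 10 11 2 9 3 6 4 5 8 0]
Card 4 is at position 8.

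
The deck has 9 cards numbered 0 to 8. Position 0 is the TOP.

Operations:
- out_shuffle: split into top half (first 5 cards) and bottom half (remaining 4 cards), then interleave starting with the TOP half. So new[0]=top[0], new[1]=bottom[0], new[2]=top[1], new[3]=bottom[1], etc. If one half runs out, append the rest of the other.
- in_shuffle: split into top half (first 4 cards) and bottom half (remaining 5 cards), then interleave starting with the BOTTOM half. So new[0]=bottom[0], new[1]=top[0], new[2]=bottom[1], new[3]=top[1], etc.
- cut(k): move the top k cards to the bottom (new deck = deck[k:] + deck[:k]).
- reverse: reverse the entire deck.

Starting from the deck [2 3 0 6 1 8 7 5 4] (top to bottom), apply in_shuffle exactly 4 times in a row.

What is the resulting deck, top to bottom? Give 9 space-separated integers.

After op 1 (in_shuffle): [1 2 8 3 7 0 5 6 4]
After op 2 (in_shuffle): [7 1 0 2 5 8 6 3 4]
After op 3 (in_shuffle): [5 7 8 1 6 0 3 2 4]
After op 4 (in_shuffle): [6 5 0 7 3 8 2 1 4]

Answer: 6 5 0 7 3 8 2 1 4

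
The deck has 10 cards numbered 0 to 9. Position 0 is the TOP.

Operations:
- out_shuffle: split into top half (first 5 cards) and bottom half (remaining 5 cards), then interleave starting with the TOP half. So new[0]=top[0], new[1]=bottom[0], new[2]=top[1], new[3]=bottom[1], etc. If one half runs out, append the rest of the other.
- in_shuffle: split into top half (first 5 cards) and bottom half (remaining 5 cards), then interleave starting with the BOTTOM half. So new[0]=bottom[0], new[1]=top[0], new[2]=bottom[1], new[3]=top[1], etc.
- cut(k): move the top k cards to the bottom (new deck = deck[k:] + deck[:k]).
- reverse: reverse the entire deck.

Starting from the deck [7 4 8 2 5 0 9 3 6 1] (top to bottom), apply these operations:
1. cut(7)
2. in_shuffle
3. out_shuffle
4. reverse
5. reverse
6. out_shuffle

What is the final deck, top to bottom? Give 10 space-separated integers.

Answer: 8 7 1 6 3 9 0 5 2 4

Derivation:
After op 1 (cut(7)): [3 6 1 7 4 8 2 5 0 9]
After op 2 (in_shuffle): [8 3 2 6 5 1 0 7 9 4]
After op 3 (out_shuffle): [8 1 3 0 2 7 6 9 5 4]
After op 4 (reverse): [4 5 9 6 7 2 0 3 1 8]
After op 5 (reverse): [8 1 3 0 2 7 6 9 5 4]
After op 6 (out_shuffle): [8 7 1 6 3 9 0 5 2 4]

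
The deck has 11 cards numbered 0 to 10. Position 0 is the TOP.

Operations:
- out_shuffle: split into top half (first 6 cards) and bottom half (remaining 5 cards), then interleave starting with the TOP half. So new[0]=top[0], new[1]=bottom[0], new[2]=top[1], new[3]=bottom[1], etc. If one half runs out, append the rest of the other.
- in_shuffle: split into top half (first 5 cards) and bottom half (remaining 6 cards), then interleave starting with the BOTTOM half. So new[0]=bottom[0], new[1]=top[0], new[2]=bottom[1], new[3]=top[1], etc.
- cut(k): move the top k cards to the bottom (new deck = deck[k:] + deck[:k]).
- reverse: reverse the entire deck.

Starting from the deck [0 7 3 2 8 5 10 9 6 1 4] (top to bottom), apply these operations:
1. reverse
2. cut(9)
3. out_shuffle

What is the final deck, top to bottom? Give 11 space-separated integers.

Answer: 7 10 0 5 4 8 1 2 6 3 9

Derivation:
After op 1 (reverse): [4 1 6 9 10 5 8 2 3 7 0]
After op 2 (cut(9)): [7 0 4 1 6 9 10 5 8 2 3]
After op 3 (out_shuffle): [7 10 0 5 4 8 1 2 6 3 9]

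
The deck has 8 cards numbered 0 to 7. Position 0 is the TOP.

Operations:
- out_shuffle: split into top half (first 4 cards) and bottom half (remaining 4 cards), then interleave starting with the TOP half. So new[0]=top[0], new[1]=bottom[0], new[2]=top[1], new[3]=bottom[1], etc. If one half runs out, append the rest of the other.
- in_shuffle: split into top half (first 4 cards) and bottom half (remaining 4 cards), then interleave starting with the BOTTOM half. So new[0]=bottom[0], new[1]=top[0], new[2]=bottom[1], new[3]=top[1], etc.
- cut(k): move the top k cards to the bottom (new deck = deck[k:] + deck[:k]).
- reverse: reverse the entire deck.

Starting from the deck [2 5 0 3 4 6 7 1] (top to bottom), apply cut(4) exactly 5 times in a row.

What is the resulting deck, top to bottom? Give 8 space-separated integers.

Answer: 4 6 7 1 2 5 0 3

Derivation:
After op 1 (cut(4)): [4 6 7 1 2 5 0 3]
After op 2 (cut(4)): [2 5 0 3 4 6 7 1]
After op 3 (cut(4)): [4 6 7 1 2 5 0 3]
After op 4 (cut(4)): [2 5 0 3 4 6 7 1]
After op 5 (cut(4)): [4 6 7 1 2 5 0 3]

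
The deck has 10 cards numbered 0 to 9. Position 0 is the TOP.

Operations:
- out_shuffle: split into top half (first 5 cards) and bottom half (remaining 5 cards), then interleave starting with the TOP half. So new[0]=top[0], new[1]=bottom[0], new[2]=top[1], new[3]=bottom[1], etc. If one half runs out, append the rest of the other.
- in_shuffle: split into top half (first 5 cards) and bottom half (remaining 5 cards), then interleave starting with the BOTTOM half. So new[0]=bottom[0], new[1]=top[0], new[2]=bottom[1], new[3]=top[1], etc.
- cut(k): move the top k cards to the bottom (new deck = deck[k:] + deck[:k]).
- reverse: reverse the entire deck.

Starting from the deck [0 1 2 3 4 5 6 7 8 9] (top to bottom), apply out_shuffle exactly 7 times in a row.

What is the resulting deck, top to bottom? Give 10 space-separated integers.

Answer: 0 5 1 6 2 7 3 8 4 9

Derivation:
After op 1 (out_shuffle): [0 5 1 6 2 7 3 8 4 9]
After op 2 (out_shuffle): [0 7 5 3 1 8 6 4 2 9]
After op 3 (out_shuffle): [0 8 7 6 5 4 3 2 1 9]
After op 4 (out_shuffle): [0 4 8 3 7 2 6 1 5 9]
After op 5 (out_shuffle): [0 2 4 6 8 1 3 5 7 9]
After op 6 (out_shuffle): [0 1 2 3 4 5 6 7 8 9]
After op 7 (out_shuffle): [0 5 1 6 2 7 3 8 4 9]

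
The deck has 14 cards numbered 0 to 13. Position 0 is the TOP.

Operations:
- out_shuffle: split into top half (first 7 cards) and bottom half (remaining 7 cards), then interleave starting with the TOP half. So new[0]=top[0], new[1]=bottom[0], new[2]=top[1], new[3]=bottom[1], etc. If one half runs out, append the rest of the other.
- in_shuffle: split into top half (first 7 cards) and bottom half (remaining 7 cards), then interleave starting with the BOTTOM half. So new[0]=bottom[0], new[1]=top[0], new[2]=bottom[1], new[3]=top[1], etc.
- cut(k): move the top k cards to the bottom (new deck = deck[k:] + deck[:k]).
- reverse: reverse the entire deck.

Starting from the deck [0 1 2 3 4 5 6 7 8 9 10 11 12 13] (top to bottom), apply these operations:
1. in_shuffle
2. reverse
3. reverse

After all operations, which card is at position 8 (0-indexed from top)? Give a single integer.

Answer: 11

Derivation:
After op 1 (in_shuffle): [7 0 8 1 9 2 10 3 11 4 12 5 13 6]
After op 2 (reverse): [6 13 5 12 4 11 3 10 2 9 1 8 0 7]
After op 3 (reverse): [7 0 8 1 9 2 10 3 11 4 12 5 13 6]
Position 8: card 11.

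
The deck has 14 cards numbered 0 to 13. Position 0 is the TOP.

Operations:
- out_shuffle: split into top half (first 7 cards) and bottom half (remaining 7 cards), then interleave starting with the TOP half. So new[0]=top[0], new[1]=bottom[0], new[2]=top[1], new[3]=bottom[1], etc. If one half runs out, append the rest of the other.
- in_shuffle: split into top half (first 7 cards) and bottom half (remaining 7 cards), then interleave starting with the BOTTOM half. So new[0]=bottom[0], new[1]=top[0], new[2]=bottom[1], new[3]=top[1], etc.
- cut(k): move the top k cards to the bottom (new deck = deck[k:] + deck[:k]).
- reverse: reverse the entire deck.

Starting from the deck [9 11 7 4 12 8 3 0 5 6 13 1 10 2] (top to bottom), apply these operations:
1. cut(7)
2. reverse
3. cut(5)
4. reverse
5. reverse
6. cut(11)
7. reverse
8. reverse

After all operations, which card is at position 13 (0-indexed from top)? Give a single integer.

Answer: 8

Derivation:
After op 1 (cut(7)): [0 5 6 13 1 10 2 9 11 7 4 12 8 3]
After op 2 (reverse): [3 8 12 4 7 11 9 2 10 1 13 6 5 0]
After op 3 (cut(5)): [11 9 2 10 1 13 6 5 0 3 8 12 4 7]
After op 4 (reverse): [7 4 12 8 3 0 5 6 13 1 10 2 9 11]
After op 5 (reverse): [11 9 2 10 1 13 6 5 0 3 8 12 4 7]
After op 6 (cut(11)): [12 4 7 11 9 2 10 1 13 6 5 0 3 8]
After op 7 (reverse): [8 3 0 5 6 13 1 10 2 9 11 7 4 12]
After op 8 (reverse): [12 4 7 11 9 2 10 1 13 6 5 0 3 8]
Position 13: card 8.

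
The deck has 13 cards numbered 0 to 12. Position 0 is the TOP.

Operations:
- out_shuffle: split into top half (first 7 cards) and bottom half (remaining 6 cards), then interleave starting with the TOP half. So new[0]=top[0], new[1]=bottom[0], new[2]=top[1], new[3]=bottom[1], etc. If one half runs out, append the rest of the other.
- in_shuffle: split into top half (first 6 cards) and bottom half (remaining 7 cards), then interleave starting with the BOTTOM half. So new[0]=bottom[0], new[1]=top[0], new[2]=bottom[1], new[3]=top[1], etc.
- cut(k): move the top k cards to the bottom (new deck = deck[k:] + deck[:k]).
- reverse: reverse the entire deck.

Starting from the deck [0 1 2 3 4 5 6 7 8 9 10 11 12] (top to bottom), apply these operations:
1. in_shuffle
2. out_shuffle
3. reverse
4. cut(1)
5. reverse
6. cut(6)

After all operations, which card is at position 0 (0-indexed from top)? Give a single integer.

Answer: 4

Derivation:
After op 1 (in_shuffle): [6 0 7 1 8 2 9 3 10 4 11 5 12]
After op 2 (out_shuffle): [6 3 0 10 7 4 1 11 8 5 2 12 9]
After op 3 (reverse): [9 12 2 5 8 11 1 4 7 10 0 3 6]
After op 4 (cut(1)): [12 2 5 8 11 1 4 7 10 0 3 6 9]
After op 5 (reverse): [9 6 3 0 10 7 4 1 11 8 5 2 12]
After op 6 (cut(6)): [4 1 11 8 5 2 12 9 6 3 0 10 7]
Position 0: card 4.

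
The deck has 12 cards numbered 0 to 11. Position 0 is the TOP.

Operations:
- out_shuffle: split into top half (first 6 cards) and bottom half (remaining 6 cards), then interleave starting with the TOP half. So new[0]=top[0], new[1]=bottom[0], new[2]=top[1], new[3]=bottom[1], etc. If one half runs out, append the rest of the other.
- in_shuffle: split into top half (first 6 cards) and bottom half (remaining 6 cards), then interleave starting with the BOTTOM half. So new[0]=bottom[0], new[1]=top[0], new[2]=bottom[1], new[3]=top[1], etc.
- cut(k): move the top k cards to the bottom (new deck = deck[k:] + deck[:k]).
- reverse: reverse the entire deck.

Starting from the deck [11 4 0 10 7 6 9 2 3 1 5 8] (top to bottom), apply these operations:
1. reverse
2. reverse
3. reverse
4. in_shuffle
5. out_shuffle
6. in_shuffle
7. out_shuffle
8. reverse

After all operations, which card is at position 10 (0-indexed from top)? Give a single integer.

Answer: 11

Derivation:
After op 1 (reverse): [8 5 1 3 2 9 6 7 10 0 4 11]
After op 2 (reverse): [11 4 0 10 7 6 9 2 3 1 5 8]
After op 3 (reverse): [8 5 1 3 2 9 6 7 10 0 4 11]
After op 4 (in_shuffle): [6 8 7 5 10 1 0 3 4 2 11 9]
After op 5 (out_shuffle): [6 0 8 3 7 4 5 2 10 11 1 9]
After op 6 (in_shuffle): [5 6 2 0 10 8 11 3 1 7 9 4]
After op 7 (out_shuffle): [5 11 6 3 2 1 0 7 10 9 8 4]
After op 8 (reverse): [4 8 9 10 7 0 1 2 3 6 11 5]
Position 10: card 11.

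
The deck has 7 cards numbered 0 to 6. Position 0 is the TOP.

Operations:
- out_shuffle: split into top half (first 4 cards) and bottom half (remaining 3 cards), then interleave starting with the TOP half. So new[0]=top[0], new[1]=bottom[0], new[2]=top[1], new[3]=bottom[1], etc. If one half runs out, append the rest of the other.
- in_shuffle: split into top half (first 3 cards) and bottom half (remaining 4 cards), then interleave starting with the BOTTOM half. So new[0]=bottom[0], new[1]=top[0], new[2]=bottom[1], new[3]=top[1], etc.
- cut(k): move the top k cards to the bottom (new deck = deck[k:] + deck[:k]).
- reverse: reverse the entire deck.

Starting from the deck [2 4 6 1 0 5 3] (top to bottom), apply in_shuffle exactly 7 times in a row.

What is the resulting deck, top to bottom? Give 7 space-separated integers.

After op 1 (in_shuffle): [1 2 0 4 5 6 3]
After op 2 (in_shuffle): [4 1 5 2 6 0 3]
After op 3 (in_shuffle): [2 4 6 1 0 5 3]
After op 4 (in_shuffle): [1 2 0 4 5 6 3]
After op 5 (in_shuffle): [4 1 5 2 6 0 3]
After op 6 (in_shuffle): [2 4 6 1 0 5 3]
After op 7 (in_shuffle): [1 2 0 4 5 6 3]

Answer: 1 2 0 4 5 6 3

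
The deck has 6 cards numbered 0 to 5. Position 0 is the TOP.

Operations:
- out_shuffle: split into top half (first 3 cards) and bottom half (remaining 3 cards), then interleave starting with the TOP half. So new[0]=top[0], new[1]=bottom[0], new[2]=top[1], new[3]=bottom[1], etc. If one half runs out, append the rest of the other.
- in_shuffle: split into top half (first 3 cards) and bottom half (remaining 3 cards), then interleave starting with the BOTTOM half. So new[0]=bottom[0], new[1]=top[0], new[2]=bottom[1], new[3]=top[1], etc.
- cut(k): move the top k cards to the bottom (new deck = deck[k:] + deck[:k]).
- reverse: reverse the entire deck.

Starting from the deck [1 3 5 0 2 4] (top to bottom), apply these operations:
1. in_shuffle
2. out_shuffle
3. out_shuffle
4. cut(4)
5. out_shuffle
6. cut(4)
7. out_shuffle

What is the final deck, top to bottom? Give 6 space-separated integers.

After op 1 (in_shuffle): [0 1 2 3 4 5]
After op 2 (out_shuffle): [0 3 1 4 2 5]
After op 3 (out_shuffle): [0 4 3 2 1 5]
After op 4 (cut(4)): [1 5 0 4 3 2]
After op 5 (out_shuffle): [1 4 5 3 0 2]
After op 6 (cut(4)): [0 2 1 4 5 3]
After op 7 (out_shuffle): [0 4 2 5 1 3]

Answer: 0 4 2 5 1 3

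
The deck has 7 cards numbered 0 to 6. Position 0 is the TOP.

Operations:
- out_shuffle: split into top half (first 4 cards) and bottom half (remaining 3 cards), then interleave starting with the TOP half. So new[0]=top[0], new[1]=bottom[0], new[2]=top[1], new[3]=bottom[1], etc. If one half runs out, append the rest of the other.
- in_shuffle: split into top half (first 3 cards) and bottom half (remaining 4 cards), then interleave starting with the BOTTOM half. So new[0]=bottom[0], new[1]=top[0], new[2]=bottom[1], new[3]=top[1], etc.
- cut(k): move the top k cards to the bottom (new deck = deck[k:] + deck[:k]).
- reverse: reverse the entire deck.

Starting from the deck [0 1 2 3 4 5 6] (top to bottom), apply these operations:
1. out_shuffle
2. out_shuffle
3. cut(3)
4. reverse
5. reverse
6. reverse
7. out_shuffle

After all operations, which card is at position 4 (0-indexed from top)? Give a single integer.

Answer: 0

Derivation:
After op 1 (out_shuffle): [0 4 1 5 2 6 3]
After op 2 (out_shuffle): [0 2 4 6 1 3 5]
After op 3 (cut(3)): [6 1 3 5 0 2 4]
After op 4 (reverse): [4 2 0 5 3 1 6]
After op 5 (reverse): [6 1 3 5 0 2 4]
After op 6 (reverse): [4 2 0 5 3 1 6]
After op 7 (out_shuffle): [4 3 2 1 0 6 5]
Position 4: card 0.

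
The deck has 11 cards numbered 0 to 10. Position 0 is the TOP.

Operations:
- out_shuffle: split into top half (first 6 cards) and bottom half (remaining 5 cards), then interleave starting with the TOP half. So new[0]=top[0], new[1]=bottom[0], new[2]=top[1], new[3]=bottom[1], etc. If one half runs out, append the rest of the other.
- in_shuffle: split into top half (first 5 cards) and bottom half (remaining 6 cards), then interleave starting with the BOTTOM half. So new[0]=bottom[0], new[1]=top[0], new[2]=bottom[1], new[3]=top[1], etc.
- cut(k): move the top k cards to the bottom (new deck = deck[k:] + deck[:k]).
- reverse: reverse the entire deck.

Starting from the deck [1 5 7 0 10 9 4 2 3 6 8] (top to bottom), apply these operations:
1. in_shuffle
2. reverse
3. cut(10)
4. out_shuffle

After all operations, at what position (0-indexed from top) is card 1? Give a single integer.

Answer: 9

Derivation:
After op 1 (in_shuffle): [9 1 4 5 2 7 3 0 6 10 8]
After op 2 (reverse): [8 10 6 0 3 7 2 5 4 1 9]
After op 3 (cut(10)): [9 8 10 6 0 3 7 2 5 4 1]
After op 4 (out_shuffle): [9 7 8 2 10 5 6 4 0 1 3]
Card 1 is at position 9.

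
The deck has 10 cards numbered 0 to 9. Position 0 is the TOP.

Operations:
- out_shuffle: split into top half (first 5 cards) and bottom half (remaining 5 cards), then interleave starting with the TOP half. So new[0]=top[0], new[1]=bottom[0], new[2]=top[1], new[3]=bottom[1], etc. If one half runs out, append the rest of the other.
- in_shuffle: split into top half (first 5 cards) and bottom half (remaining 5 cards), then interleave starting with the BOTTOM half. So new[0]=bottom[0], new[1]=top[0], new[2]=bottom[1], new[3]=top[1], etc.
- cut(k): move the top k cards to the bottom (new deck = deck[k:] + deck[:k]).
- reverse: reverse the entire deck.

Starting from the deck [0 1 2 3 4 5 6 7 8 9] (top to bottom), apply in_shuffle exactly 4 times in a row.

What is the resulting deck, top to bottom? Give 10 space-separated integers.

After op 1 (in_shuffle): [5 0 6 1 7 2 8 3 9 4]
After op 2 (in_shuffle): [2 5 8 0 3 6 9 1 4 7]
After op 3 (in_shuffle): [6 2 9 5 1 8 4 0 7 3]
After op 4 (in_shuffle): [8 6 4 2 0 9 7 5 3 1]

Answer: 8 6 4 2 0 9 7 5 3 1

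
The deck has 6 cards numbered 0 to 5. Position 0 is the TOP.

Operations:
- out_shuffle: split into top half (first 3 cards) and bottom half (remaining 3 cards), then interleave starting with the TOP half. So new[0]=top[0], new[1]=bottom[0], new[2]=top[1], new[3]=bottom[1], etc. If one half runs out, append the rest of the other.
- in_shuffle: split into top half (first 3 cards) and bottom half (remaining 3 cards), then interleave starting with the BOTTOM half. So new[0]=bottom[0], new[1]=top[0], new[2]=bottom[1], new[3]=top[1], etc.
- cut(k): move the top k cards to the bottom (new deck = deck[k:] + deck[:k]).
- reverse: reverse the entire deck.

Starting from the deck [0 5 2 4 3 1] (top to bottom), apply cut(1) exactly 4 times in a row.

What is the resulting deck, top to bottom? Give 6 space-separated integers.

After op 1 (cut(1)): [5 2 4 3 1 0]
After op 2 (cut(1)): [2 4 3 1 0 5]
After op 3 (cut(1)): [4 3 1 0 5 2]
After op 4 (cut(1)): [3 1 0 5 2 4]

Answer: 3 1 0 5 2 4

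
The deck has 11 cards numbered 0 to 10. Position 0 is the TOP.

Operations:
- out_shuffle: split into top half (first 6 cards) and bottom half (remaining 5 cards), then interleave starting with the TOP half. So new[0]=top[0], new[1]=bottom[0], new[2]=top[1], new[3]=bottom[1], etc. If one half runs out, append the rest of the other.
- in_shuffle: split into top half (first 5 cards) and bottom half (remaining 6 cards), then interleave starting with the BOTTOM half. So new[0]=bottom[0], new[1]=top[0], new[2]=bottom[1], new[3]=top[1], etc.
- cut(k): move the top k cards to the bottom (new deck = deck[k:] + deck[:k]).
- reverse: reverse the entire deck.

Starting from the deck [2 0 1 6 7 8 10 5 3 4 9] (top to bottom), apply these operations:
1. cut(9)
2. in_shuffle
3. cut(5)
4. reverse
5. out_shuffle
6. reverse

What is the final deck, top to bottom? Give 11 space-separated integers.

After op 1 (cut(9)): [4 9 2 0 1 6 7 8 10 5 3]
After op 2 (in_shuffle): [6 4 7 9 8 2 10 0 5 1 3]
After op 3 (cut(5)): [2 10 0 5 1 3 6 4 7 9 8]
After op 4 (reverse): [8 9 7 4 6 3 1 5 0 10 2]
After op 5 (out_shuffle): [8 1 9 5 7 0 4 10 6 2 3]
After op 6 (reverse): [3 2 6 10 4 0 7 5 9 1 8]

Answer: 3 2 6 10 4 0 7 5 9 1 8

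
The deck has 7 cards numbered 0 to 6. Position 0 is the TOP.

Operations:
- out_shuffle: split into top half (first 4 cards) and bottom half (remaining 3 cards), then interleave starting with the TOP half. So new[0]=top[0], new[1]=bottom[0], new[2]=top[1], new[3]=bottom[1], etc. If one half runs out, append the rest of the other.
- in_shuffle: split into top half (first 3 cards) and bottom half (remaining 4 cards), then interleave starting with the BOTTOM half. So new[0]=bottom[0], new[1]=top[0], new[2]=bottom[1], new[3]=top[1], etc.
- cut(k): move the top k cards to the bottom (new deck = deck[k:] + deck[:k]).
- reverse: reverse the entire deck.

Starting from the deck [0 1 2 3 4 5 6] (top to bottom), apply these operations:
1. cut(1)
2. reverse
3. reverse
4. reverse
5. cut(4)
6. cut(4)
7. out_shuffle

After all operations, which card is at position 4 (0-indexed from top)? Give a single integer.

After op 1 (cut(1)): [1 2 3 4 5 6 0]
After op 2 (reverse): [0 6 5 4 3 2 1]
After op 3 (reverse): [1 2 3 4 5 6 0]
After op 4 (reverse): [0 6 5 4 3 2 1]
After op 5 (cut(4)): [3 2 1 0 6 5 4]
After op 6 (cut(4)): [6 5 4 3 2 1 0]
After op 7 (out_shuffle): [6 2 5 1 4 0 3]
Position 4: card 4.

Answer: 4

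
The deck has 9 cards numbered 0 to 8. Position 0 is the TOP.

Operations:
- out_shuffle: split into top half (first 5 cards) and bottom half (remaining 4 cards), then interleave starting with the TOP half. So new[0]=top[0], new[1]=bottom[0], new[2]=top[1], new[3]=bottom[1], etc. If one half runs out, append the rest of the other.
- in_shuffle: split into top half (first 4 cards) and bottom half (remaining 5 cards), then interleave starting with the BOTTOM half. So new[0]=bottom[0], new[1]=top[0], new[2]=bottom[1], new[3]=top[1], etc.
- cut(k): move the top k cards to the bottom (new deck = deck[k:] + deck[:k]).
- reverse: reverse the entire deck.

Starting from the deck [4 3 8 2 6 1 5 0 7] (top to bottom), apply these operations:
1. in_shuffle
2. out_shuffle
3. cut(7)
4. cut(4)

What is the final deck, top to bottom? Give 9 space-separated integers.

Answer: 4 0 1 2 3 7 5 6 8

Derivation:
After op 1 (in_shuffle): [6 4 1 3 5 8 0 2 7]
After op 2 (out_shuffle): [6 8 4 0 1 2 3 7 5]
After op 3 (cut(7)): [7 5 6 8 4 0 1 2 3]
After op 4 (cut(4)): [4 0 1 2 3 7 5 6 8]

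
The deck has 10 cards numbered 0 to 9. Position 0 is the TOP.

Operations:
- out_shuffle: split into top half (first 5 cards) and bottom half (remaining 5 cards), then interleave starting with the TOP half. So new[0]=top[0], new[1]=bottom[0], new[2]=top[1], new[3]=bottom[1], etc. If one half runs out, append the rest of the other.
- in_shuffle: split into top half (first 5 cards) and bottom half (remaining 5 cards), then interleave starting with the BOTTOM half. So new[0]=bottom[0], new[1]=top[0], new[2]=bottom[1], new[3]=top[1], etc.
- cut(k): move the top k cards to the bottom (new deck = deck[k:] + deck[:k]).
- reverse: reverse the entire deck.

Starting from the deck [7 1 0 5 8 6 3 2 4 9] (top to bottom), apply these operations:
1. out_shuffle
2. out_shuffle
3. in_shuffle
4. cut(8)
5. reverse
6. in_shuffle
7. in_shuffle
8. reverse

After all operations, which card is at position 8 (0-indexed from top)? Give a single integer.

Answer: 3

Derivation:
After op 1 (out_shuffle): [7 6 1 3 0 2 5 4 8 9]
After op 2 (out_shuffle): [7 2 6 5 1 4 3 8 0 9]
After op 3 (in_shuffle): [4 7 3 2 8 6 0 5 9 1]
After op 4 (cut(8)): [9 1 4 7 3 2 8 6 0 5]
After op 5 (reverse): [5 0 6 8 2 3 7 4 1 9]
After op 6 (in_shuffle): [3 5 7 0 4 6 1 8 9 2]
After op 7 (in_shuffle): [6 3 1 5 8 7 9 0 2 4]
After op 8 (reverse): [4 2 0 9 7 8 5 1 3 6]
Position 8: card 3.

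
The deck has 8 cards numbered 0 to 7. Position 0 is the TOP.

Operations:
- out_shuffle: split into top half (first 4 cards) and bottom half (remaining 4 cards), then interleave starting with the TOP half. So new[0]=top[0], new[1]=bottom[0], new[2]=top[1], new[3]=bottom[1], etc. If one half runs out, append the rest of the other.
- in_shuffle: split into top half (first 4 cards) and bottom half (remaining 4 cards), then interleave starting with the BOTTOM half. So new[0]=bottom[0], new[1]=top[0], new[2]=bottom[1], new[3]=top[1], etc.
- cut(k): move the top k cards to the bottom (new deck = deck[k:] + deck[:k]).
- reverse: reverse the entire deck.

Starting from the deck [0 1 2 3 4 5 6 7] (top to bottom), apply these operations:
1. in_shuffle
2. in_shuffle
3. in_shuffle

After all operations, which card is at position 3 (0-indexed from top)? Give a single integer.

Answer: 4

Derivation:
After op 1 (in_shuffle): [4 0 5 1 6 2 7 3]
After op 2 (in_shuffle): [6 4 2 0 7 5 3 1]
After op 3 (in_shuffle): [7 6 5 4 3 2 1 0]
Position 3: card 4.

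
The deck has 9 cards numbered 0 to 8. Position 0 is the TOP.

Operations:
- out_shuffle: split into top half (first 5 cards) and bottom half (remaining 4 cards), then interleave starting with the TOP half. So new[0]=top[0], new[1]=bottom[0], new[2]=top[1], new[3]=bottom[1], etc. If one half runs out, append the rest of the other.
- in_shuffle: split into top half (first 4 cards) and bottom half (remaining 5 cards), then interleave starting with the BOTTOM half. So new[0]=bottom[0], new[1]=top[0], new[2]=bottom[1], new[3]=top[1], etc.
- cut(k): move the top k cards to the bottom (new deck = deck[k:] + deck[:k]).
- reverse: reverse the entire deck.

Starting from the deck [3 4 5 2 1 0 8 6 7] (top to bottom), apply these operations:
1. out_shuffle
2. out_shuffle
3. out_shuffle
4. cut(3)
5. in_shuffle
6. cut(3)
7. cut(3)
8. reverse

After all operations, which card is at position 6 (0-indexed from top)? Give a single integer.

Answer: 6

Derivation:
After op 1 (out_shuffle): [3 0 4 8 5 6 2 7 1]
After op 2 (out_shuffle): [3 6 0 2 4 7 8 1 5]
After op 3 (out_shuffle): [3 7 6 8 0 1 2 5 4]
After op 4 (cut(3)): [8 0 1 2 5 4 3 7 6]
After op 5 (in_shuffle): [5 8 4 0 3 1 7 2 6]
After op 6 (cut(3)): [0 3 1 7 2 6 5 8 4]
After op 7 (cut(3)): [7 2 6 5 8 4 0 3 1]
After op 8 (reverse): [1 3 0 4 8 5 6 2 7]
Position 6: card 6.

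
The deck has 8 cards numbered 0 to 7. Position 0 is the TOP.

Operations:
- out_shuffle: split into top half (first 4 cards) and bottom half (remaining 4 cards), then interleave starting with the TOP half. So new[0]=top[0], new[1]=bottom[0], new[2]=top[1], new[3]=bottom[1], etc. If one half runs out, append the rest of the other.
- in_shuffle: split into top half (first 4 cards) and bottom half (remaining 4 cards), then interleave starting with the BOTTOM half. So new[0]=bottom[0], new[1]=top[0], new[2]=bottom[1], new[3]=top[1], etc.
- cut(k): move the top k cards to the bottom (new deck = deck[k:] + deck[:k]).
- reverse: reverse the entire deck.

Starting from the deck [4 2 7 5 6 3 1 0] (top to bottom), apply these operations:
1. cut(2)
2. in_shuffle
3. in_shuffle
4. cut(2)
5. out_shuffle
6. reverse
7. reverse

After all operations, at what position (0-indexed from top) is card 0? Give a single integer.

After op 1 (cut(2)): [7 5 6 3 1 0 4 2]
After op 2 (in_shuffle): [1 7 0 5 4 6 2 3]
After op 3 (in_shuffle): [4 1 6 7 2 0 3 5]
After op 4 (cut(2)): [6 7 2 0 3 5 4 1]
After op 5 (out_shuffle): [6 3 7 5 2 4 0 1]
After op 6 (reverse): [1 0 4 2 5 7 3 6]
After op 7 (reverse): [6 3 7 5 2 4 0 1]
Card 0 is at position 6.

Answer: 6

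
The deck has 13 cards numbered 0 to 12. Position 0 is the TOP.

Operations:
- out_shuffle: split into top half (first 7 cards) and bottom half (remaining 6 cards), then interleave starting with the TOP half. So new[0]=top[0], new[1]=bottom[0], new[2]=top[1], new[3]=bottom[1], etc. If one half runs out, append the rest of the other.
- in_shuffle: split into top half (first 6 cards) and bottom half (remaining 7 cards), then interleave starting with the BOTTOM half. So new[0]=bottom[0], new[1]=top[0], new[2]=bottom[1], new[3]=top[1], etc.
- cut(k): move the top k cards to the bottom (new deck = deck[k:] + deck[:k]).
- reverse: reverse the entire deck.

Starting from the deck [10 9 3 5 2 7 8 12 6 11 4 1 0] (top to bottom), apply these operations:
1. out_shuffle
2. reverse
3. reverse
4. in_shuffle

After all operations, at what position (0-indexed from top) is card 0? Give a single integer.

Answer: 10

Derivation:
After op 1 (out_shuffle): [10 12 9 6 3 11 5 4 2 1 7 0 8]
After op 2 (reverse): [8 0 7 1 2 4 5 11 3 6 9 12 10]
After op 3 (reverse): [10 12 9 6 3 11 5 4 2 1 7 0 8]
After op 4 (in_shuffle): [5 10 4 12 2 9 1 6 7 3 0 11 8]
Card 0 is at position 10.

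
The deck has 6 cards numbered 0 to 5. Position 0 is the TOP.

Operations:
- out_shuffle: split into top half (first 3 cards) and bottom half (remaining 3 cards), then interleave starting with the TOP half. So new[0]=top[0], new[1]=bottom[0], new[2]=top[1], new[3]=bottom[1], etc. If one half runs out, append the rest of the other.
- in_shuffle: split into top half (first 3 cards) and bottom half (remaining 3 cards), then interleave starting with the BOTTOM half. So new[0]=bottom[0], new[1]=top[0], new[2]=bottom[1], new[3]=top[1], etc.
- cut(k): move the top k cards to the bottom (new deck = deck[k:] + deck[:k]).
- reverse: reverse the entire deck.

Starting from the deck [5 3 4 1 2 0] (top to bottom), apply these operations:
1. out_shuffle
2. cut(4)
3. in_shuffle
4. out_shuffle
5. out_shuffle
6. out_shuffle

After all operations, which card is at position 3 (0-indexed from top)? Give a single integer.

After op 1 (out_shuffle): [5 1 3 2 4 0]
After op 2 (cut(4)): [4 0 5 1 3 2]
After op 3 (in_shuffle): [1 4 3 0 2 5]
After op 4 (out_shuffle): [1 0 4 2 3 5]
After op 5 (out_shuffle): [1 2 0 3 4 5]
After op 6 (out_shuffle): [1 3 2 4 0 5]
Position 3: card 4.

Answer: 4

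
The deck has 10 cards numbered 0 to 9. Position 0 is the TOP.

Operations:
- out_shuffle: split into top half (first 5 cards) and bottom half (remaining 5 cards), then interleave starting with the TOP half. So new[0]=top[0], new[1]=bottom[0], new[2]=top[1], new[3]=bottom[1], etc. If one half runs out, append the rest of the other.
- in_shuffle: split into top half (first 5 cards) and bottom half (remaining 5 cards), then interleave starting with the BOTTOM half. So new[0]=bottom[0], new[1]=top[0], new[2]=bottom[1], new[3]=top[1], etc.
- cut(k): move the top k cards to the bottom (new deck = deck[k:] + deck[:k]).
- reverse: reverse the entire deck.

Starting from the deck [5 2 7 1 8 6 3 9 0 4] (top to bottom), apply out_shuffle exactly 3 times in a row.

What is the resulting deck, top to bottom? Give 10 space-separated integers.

Answer: 5 0 9 3 6 8 1 7 2 4

Derivation:
After op 1 (out_shuffle): [5 6 2 3 7 9 1 0 8 4]
After op 2 (out_shuffle): [5 9 6 1 2 0 3 8 7 4]
After op 3 (out_shuffle): [5 0 9 3 6 8 1 7 2 4]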